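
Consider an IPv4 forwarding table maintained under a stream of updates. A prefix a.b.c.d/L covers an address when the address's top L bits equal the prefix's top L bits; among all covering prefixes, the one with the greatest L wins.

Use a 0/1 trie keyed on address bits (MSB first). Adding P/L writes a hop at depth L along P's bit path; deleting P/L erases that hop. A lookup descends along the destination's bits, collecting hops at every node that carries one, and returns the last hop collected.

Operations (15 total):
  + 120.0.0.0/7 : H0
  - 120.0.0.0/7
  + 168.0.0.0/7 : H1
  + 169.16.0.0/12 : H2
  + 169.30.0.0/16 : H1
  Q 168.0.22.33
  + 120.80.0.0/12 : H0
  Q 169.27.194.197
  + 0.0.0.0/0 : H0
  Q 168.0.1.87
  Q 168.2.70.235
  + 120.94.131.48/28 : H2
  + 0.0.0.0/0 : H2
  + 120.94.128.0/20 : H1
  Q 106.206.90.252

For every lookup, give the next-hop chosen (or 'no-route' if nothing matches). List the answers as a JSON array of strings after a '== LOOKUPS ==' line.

Trace:
  add 120.0.0.0/7 -> H0 at depth 7
  - 120.0.0.0/7 clear@7
  add 168.0.0.0/7 -> H1 at depth 7
  add 169.16.0.0/12 -> H2 at depth 12
  add 169.30.0.0/16 -> H1 at depth 16
  Q 168.0.22.33: descend 1010100 ; hops seen [H1] ; pick H1
  add 120.80.0.0/12 -> H0 at depth 12
  Q 169.27.194.197: descend 1010100100011 ; hops seen [H1,H2] ; pick H2
  add 0.0.0.0/0 -> H0 at depth 0
  Q 168.0.1.87: descend 1010100 ; hops seen [H0,H1] ; pick H1
  Q 168.2.70.235: descend 1010100 ; hops seen [H0,H1] ; pick H1
  add 120.94.131.48/28 -> H2 at depth 28
  add 0.0.0.0/0 -> H2 at depth 0
  add 120.94.128.0/20 -> H1 at depth 20
  Q 106.206.90.252: descend 011 ; hops seen [H2] ; pick H2

== LOOKUPS ==
["H1","H2","H1","H1","H2"]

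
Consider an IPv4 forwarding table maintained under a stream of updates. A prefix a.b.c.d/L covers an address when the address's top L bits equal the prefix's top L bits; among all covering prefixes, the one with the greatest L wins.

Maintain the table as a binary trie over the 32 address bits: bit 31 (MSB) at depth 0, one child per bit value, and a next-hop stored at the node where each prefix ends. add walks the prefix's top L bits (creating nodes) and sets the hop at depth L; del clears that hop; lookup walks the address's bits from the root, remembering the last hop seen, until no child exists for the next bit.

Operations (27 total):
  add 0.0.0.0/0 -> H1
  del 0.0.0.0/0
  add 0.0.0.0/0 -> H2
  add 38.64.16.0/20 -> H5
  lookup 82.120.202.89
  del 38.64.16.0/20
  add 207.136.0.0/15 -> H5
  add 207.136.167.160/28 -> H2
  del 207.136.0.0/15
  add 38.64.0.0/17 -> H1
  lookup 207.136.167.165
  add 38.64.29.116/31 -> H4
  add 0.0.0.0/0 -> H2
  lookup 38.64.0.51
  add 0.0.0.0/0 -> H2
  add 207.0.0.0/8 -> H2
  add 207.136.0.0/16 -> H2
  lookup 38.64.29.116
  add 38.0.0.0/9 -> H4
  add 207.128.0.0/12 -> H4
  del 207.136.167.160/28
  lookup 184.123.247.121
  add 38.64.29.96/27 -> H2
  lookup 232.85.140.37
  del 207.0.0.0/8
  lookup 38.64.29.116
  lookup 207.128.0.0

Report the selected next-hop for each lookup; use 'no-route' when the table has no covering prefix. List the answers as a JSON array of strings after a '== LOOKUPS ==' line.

Trace:
  + 0.0.0.0/0 (H1) depth=0
  - 0.0.0.0/0 clear@0
  + 0.0.0.0/0 (H2) depth=0
  + 38.64.16.0/20 (H5) depth=20
  lookup 82.120.202.89: bits 0 walk d0:H2→d1:- -> H2
  - 38.64.16.0/20 clear@20
  + 207.136.0.0/15 (H5) depth=15
  + 207.136.167.160/28 (H2) depth=28
  - 207.136.0.0/15 clear@15
  + 38.64.0.0/17 (H1) depth=17
  lookup 207.136.167.165: bits 1100111110001000101001111010 walk d0:H2→d1:-→d2:-→d3:-→d4:-→d5:-→d6:-→d7:-→d8:-→d9:-→d10:-→d11:-→d12:-→d13:-→d14:-→d15:-→d16:-→d17:-→d18:-→d19:-→d20:-→d21:-→d22:-→d23:-→d24:-→d25:-→d26:-→d27:-→d28:H2 -> H2
  + 38.64.29.116/31 (H4) depth=31
  + 0.0.0.0/0 (H2) depth=0
  lookup 38.64.0.51: bits 0010011001000000000 walk d0:H2→d1:-→d2:-→d3:-→d4:-→d5:-→d6:-→d7:-→d8:-→d9:-→d10:-→d11:-→d12:-→d13:-→d14:-→d15:-→d16:-→d17:H1→d18:-→d19:- -> H1
  + 0.0.0.0/0 (H2) depth=0
  + 207.0.0.0/8 (H2) depth=8
  + 207.136.0.0/16 (H2) depth=16
  lookup 38.64.29.116: bits 0010011001000000000111010111010 walk d0:H2→d1:-→d2:-→d3:-→d4:-→d5:-→d6:-→d7:-→d8:-→d9:-→d10:-→d11:-→d12:-→d13:-→d14:-→d15:-→d16:-→d17:H1→d18:-→d19:-→d20:-→d21:-→d22:-→d23:-→d24:-→d25:-→d26:-→d27:-→d28:-→d29:-→d30:-→d31:H4 -> H4
  + 38.0.0.0/9 (H4) depth=9
  + 207.128.0.0/12 (H4) depth=12
  - 207.136.167.160/28 clear@28
  lookup 184.123.247.121: bits 1 walk d0:H2→d1:- -> H2
  + 38.64.29.96/27 (H2) depth=27
  lookup 232.85.140.37: bits 11 walk d0:H2→d1:-→d2:- -> H2
  - 207.0.0.0/8 clear@8
  lookup 38.64.29.116: bits 0010011001000000000111010111010 walk d0:H2→d1:-→d2:-→d3:-→d4:-→d5:-→d6:-→d7:-→d8:-→d9:H4→d10:-→d11:-→d12:-→d13:-→d14:-→d15:-→d16:-→d17:H1→d18:-→d19:-→d20:-→d21:-→d22:-→d23:-→d24:-→d25:-→d26:-→d27:H2→d28:-→d29:-→d30:-→d31:H4 -> H4
  lookup 207.128.0.0: bits 110011111000 walk d0:H2→d1:-→d2:-→d3:-→d4:-→d5:-→d6:-→d7:-→d8:-→d9:-→d10:-→d11:-→d12:H4 -> H4

== LOOKUPS ==
["H2","H2","H1","H4","H2","H2","H4","H4"]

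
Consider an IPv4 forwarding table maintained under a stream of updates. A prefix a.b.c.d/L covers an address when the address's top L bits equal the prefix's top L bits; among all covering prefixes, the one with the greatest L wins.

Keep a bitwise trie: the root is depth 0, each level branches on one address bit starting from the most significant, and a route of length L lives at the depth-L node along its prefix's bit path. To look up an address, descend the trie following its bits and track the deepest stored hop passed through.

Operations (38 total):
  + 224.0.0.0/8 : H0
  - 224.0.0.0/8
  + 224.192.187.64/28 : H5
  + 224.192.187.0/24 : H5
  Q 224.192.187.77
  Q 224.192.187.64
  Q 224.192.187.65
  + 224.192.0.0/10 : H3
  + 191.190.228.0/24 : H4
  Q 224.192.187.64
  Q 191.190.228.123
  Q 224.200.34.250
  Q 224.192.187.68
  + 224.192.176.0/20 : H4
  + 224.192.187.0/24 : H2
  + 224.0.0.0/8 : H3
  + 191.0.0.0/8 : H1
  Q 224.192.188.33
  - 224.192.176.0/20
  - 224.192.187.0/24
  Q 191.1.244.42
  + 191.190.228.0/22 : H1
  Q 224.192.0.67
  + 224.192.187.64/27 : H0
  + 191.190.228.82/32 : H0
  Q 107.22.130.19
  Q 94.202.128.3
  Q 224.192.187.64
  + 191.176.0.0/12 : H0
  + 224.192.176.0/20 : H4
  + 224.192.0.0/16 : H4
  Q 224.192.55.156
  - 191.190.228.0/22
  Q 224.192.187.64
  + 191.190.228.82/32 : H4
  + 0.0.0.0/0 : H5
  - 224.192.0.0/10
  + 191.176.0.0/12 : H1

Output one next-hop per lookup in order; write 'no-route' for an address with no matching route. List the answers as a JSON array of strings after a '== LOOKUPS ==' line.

Apply in order:
  + 224.0.0.0/8 (H0) depth=8
  - 224.0.0.0/8 clear@8
  + 224.192.187.64/28 (H5) depth=28
  + 224.192.187.0/24 (H5) depth=24
  ? 224.192.187.77  path d0:-→d1:-→d2:-→d3:-→d4:-→d5:-→d6:-→d7:-→d8:-→d9:-→d10:-→d11:-→d12:-→d13:-→d14:-→d15:-→d16:-→d17:-→d18:-→d19:-→d20:-→d21:-→d22:-→d23:-→d24:H5→d25:-→d26:-→d27:-→d28:H5  best=H5
  ? 224.192.187.64  path d0:-→d1:-→d2:-→d3:-→d4:-→d5:-→d6:-→d7:-→d8:-→d9:-→d10:-→d11:-→d12:-→d13:-→d14:-→d15:-→d16:-→d17:-→d18:-→d19:-→d20:-→d21:-→d22:-→d23:-→d24:H5→d25:-→d26:-→d27:-→d28:H5  best=H5
  ? 224.192.187.65  path d0:-→d1:-→d2:-→d3:-→d4:-→d5:-→d6:-→d7:-→d8:-→d9:-→d10:-→d11:-→d12:-→d13:-→d14:-→d15:-→d16:-→d17:-→d18:-→d19:-→d20:-→d21:-→d22:-→d23:-→d24:H5→d25:-→d26:-→d27:-→d28:H5  best=H5
  + 224.192.0.0/10 (H3) depth=10
  + 191.190.228.0/24 (H4) depth=24
  ? 224.192.187.64  path d0:-→d1:-→d2:-→d3:-→d4:-→d5:-→d6:-→d7:-→d8:-→d9:-→d10:H3→d11:-→d12:-→d13:-→d14:-→d15:-→d16:-→d17:-→d18:-→d19:-→d20:-→d21:-→d22:-→d23:-→d24:H5→d25:-→d26:-→d27:-→d28:H5  best=H5
  ? 191.190.228.123  path d0:-→d1:-→d2:-→d3:-→d4:-→d5:-→d6:-→d7:-→d8:-→d9:-→d10:-→d11:-→d12:-→d13:-→d14:-→d15:-→d16:-→d17:-→d18:-→d19:-→d20:-→d21:-→d22:-→d23:-→d24:H4  best=H4
  ? 224.200.34.250  path d0:-→d1:-→d2:-→d3:-→d4:-→d5:-→d6:-→d7:-→d8:-→d9:-→d10:H3→d11:-→d12:-  best=H3
  ? 224.192.187.68  path d0:-→d1:-→d2:-→d3:-→d4:-→d5:-→d6:-→d7:-→d8:-→d9:-→d10:H3→d11:-→d12:-→d13:-→d14:-→d15:-→d16:-→d17:-→d18:-→d19:-→d20:-→d21:-→d22:-→d23:-→d24:H5→d25:-→d26:-→d27:-→d28:H5  best=H5
  + 224.192.176.0/20 (H4) depth=20
  + 224.192.187.0/24 (H2) depth=24
  + 224.0.0.0/8 (H3) depth=8
  + 191.0.0.0/8 (H1) depth=8
  ? 224.192.188.33  path d0:-→d1:-→d2:-→d3:-→d4:-→d5:-→d6:-→d7:-→d8:H3→d9:-→d10:H3→d11:-→d12:-→d13:-→d14:-→d15:-→d16:-→d17:-→d18:-→d19:-→d20:H4→d21:-  best=H4
  - 224.192.176.0/20 clear@20
  - 224.192.187.0/24 clear@24
  ? 191.1.244.42  path d0:-→d1:-→d2:-→d3:-→d4:-→d5:-→d6:-→d7:-→d8:H1  best=H1
  + 191.190.228.0/22 (H1) depth=22
  ? 224.192.0.67  path d0:-→d1:-→d2:-→d3:-→d4:-→d5:-→d6:-→d7:-→d8:H3→d9:-→d10:H3→d11:-→d12:-→d13:-→d14:-→d15:-→d16:-  best=H3
  + 224.192.187.64/27 (H0) depth=27
  + 191.190.228.82/32 (H0) depth=32
  ? 107.22.130.19  path d0:-  best=no-route
  ? 94.202.128.3  path d0:-  best=no-route
  ? 224.192.187.64  path d0:-→d1:-→d2:-→d3:-→d4:-→d5:-→d6:-→d7:-→d8:H3→d9:-→d10:H3→d11:-→d12:-→d13:-→d14:-→d15:-→d16:-→d17:-→d18:-→d19:-→d20:-→d21:-→d22:-→d23:-→d24:-→d25:-→d26:-→d27:H0→d28:H5  best=H5
  + 191.176.0.0/12 (H0) depth=12
  + 224.192.176.0/20 (H4) depth=20
  + 224.192.0.0/16 (H4) depth=16
  ? 224.192.55.156  path d0:-→d1:-→d2:-→d3:-→d4:-→d5:-→d6:-→d7:-→d8:H3→d9:-→d10:H3→d11:-→d12:-→d13:-→d14:-→d15:-→d16:H4  best=H4
  - 191.190.228.0/22 clear@22
  ? 224.192.187.64  path d0:-→d1:-→d2:-→d3:-→d4:-→d5:-→d6:-→d7:-→d8:H3→d9:-→d10:H3→d11:-→d12:-→d13:-→d14:-→d15:-→d16:H4→d17:-→d18:-→d19:-→d20:H4→d21:-→d22:-→d23:-→d24:-→d25:-→d26:-→d27:H0→d28:H5  best=H5
  + 191.190.228.82/32 (H4) depth=32
  + 0.0.0.0/0 (H5) depth=0
  - 224.192.0.0/10 clear@10
  + 191.176.0.0/12 (H1) depth=12

== LOOKUPS ==
["H5","H5","H5","H5","H4","H3","H5","H4","H1","H3","no-route","no-route","H5","H4","H5"]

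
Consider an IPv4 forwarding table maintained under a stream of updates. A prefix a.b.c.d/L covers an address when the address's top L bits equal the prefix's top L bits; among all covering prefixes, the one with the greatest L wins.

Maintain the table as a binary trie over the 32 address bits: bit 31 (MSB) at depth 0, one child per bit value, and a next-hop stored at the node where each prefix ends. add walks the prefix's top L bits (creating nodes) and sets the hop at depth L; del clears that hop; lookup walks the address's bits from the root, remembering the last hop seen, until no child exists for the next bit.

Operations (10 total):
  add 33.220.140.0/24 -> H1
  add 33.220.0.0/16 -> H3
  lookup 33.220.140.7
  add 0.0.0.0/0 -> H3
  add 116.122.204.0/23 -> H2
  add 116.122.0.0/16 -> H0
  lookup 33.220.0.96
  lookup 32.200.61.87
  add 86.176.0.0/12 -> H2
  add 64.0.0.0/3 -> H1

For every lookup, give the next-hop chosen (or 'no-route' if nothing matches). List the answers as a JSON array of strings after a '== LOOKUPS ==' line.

Trace:
  add 33.220.140.0/24 -> H1 at depth 24
  add 33.220.0.0/16 -> H3 at depth 16
  ? 33.220.140.7  path d0:-→d1:-→d2:-→d3:-→d4:-→d5:-→d6:-→d7:-→d8:-→d9:-→d10:-→d11:-→d12:-→d13:-→d14:-→d15:-→d16:H3→d17:-→d18:-→d19:-→d20:-→d21:-→d22:-→d23:-→d24:H1  best=H1
  add 0.0.0.0/0 -> H3 at depth 0
  add 116.122.204.0/23 -> H2 at depth 23
  add 116.122.0.0/16 -> H0 at depth 16
  ? 33.220.0.96  path d0:H3→d1:-→d2:-→d3:-→d4:-→d5:-→d6:-→d7:-→d8:-→d9:-→d10:-→d11:-→d12:-→d13:-→d14:-→d15:-→d16:H3  best=H3
  ? 32.200.61.87  path d0:H3→d1:-→d2:-→d3:-→d4:-→d5:-→d6:-→d7:-  best=H3
  add 86.176.0.0/12 -> H2 at depth 12
  add 64.0.0.0/3 -> H1 at depth 3

== LOOKUPS ==
["H1","H3","H3"]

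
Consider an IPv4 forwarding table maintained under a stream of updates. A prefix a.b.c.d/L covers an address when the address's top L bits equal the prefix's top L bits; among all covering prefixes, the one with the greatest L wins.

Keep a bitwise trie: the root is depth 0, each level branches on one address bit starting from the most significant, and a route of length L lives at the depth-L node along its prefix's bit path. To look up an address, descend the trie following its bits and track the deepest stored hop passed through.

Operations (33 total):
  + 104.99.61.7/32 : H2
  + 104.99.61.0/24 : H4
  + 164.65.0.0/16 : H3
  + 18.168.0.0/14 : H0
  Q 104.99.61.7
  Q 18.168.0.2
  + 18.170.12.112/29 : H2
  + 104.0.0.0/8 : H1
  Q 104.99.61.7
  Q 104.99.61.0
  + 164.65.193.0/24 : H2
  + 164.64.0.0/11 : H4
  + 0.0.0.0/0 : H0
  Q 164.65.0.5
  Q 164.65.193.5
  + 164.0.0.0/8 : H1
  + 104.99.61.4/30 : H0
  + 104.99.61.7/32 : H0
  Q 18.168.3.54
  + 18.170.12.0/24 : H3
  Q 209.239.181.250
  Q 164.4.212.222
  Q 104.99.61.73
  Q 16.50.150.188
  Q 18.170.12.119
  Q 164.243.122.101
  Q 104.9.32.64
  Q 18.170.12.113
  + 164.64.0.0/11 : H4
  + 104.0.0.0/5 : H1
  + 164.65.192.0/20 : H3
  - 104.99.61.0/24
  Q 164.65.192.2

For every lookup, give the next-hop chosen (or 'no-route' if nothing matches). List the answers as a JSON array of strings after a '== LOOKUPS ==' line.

Trace:
  + 104.99.61.7/32 (H2) depth=32
  + 104.99.61.0/24 (H4) depth=24
  + 164.65.0.0/16 (H3) depth=16
  + 18.168.0.0/14 (H0) depth=14
  Q 104.99.61.7: descend 01101000011000110011110100000111 ; hops seen [H4,H2] ; pick H2
  Q 18.168.0.2: descend 00010010101010 ; hops seen [H0] ; pick H0
  + 18.170.12.112/29 (H2) depth=29
  + 104.0.0.0/8 (H1) depth=8
  Q 104.99.61.7: descend 01101000011000110011110100000111 ; hops seen [H1,H4,H2] ; pick H2
  Q 104.99.61.0: descend 01101000011000110011110100000 ; hops seen [H1,H4] ; pick H4
  + 164.65.193.0/24 (H2) depth=24
  + 164.64.0.0/11 (H4) depth=11
  + 0.0.0.0/0 (H0) depth=0
  Q 164.65.0.5: descend 1010010001000001 ; hops seen [H0,H4,H3] ; pick H3
  Q 164.65.193.5: descend 101001000100000111000001 ; hops seen [H0,H4,H3,H2] ; pick H2
  + 164.0.0.0/8 (H1) depth=8
  + 104.99.61.4/30 (H0) depth=30
  + 104.99.61.7/32 (H0) depth=32
  Q 18.168.3.54: descend 00010010101010 ; hops seen [H0,H0] ; pick H0
  + 18.170.12.0/24 (H3) depth=24
  Q 209.239.181.250: descend 1 ; hops seen [H0] ; pick H0
  Q 164.4.212.222: descend 101001000 ; hops seen [H0,H1] ; pick H1
  Q 104.99.61.73: descend 0110100001100011001111010 ; hops seen [H0,H1,H4] ; pick H4
  Q 16.50.150.188: descend 000100 ; hops seen [H0] ; pick H0
  Q 18.170.12.119: descend 00010010101010100000110001110 ; hops seen [H0,H0,H3,H2] ; pick H2
  Q 164.243.122.101: descend 10100100 ; hops seen [H0,H1] ; pick H1
  Q 104.9.32.64: descend 011010000 ; hops seen [H0,H1] ; pick H1
  Q 18.170.12.113: descend 00010010101010100000110001110 ; hops seen [H0,H0,H3,H2] ; pick H2
  + 164.64.0.0/11 (H4) depth=11
  + 104.0.0.0/5 (H1) depth=5
  + 164.65.192.0/20 (H3) depth=20
  - 104.99.61.0/24 clear@24
  Q 164.65.192.2: descend 10100100010000011100000 ; hops seen [H0,H1,H4,H3,H3] ; pick H3

== LOOKUPS ==
["H2","H0","H2","H4","H3","H2","H0","H0","H1","H4","H0","H2","H1","H1","H2","H3"]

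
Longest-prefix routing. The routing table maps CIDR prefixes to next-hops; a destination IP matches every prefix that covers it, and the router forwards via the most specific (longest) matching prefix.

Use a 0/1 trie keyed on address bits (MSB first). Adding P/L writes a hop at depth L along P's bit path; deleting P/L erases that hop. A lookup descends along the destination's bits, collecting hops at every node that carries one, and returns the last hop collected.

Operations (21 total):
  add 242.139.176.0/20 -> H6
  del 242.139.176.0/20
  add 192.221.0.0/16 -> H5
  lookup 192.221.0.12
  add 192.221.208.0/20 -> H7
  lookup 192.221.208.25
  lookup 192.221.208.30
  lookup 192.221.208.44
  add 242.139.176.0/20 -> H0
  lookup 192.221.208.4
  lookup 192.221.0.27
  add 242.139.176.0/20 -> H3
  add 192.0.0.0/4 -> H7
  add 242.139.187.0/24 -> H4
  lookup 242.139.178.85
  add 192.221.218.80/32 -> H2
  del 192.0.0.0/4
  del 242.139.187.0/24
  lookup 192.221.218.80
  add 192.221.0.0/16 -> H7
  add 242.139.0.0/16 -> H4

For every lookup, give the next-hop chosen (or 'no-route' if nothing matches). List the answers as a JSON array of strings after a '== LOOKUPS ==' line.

Trace:
  + 242.139.176.0/20 (H6) depth=20
  - 242.139.176.0/20 clear@20
  + 192.221.0.0/16 (H5) depth=16
  lookup 192.221.0.12: bits 1100000011011101 walk d0:-→d1:-→d2:-→d3:-→d4:-→d5:-→d6:-→d7:-→d8:-→d9:-→d10:-→d11:-→d12:-→d13:-→d14:-→d15:-→d16:H5 -> H5
  + 192.221.208.0/20 (H7) depth=20
  lookup 192.221.208.25: bits 11000000110111011101 walk d0:-→d1:-→d2:-→d3:-→d4:-→d5:-→d6:-→d7:-→d8:-→d9:-→d10:-→d11:-→d12:-→d13:-→d14:-→d15:-→d16:H5→d17:-→d18:-→d19:-→d20:H7 -> H7
  lookup 192.221.208.30: bits 11000000110111011101 walk d0:-→d1:-→d2:-→d3:-→d4:-→d5:-→d6:-→d7:-→d8:-→d9:-→d10:-→d11:-→d12:-→d13:-→d14:-→d15:-→d16:H5→d17:-→d18:-→d19:-→d20:H7 -> H7
  lookup 192.221.208.44: bits 11000000110111011101 walk d0:-→d1:-→d2:-→d3:-→d4:-→d5:-→d6:-→d7:-→d8:-→d9:-→d10:-→d11:-→d12:-→d13:-→d14:-→d15:-→d16:H5→d17:-→d18:-→d19:-→d20:H7 -> H7
  + 242.139.176.0/20 (H0) depth=20
  lookup 192.221.208.4: bits 11000000110111011101 walk d0:-→d1:-→d2:-→d3:-→d4:-→d5:-→d6:-→d7:-→d8:-→d9:-→d10:-→d11:-→d12:-→d13:-→d14:-→d15:-→d16:H5→d17:-→d18:-→d19:-→d20:H7 -> H7
  lookup 192.221.0.27: bits 1100000011011101 walk d0:-→d1:-→d2:-→d3:-→d4:-→d5:-→d6:-→d7:-→d8:-→d9:-→d10:-→d11:-→d12:-→d13:-→d14:-→d15:-→d16:H5 -> H5
  + 242.139.176.0/20 (H3) depth=20
  + 192.0.0.0/4 (H7) depth=4
  + 242.139.187.0/24 (H4) depth=24
  lookup 242.139.178.85: bits 11110010100010111011 walk d0:-→d1:-→d2:-→d3:-→d4:-→d5:-→d6:-→d7:-→d8:-→d9:-→d10:-→d11:-→d12:-→d13:-→d14:-→d15:-→d16:-→d17:-→d18:-→d19:-→d20:H3 -> H3
  + 192.221.218.80/32 (H2) depth=32
  - 192.0.0.0/4 clear@4
  - 242.139.187.0/24 clear@24
  lookup 192.221.218.80: bits 11000000110111011101101001010000 walk d0:-→d1:-→d2:-→d3:-→d4:-→d5:-→d6:-→d7:-→d8:-→d9:-→d10:-→d11:-→d12:-→d13:-→d14:-→d15:-→d16:H5→d17:-→d18:-→d19:-→d20:H7→d21:-→d22:-→d23:-→d24:-→d25:-→d26:-→d27:-→d28:-→d29:-→d30:-→d31:-→d32:H2 -> H2
  + 192.221.0.0/16 (H7) depth=16
  + 242.139.0.0/16 (H4) depth=16

== LOOKUPS ==
["H5","H7","H7","H7","H7","H5","H3","H2"]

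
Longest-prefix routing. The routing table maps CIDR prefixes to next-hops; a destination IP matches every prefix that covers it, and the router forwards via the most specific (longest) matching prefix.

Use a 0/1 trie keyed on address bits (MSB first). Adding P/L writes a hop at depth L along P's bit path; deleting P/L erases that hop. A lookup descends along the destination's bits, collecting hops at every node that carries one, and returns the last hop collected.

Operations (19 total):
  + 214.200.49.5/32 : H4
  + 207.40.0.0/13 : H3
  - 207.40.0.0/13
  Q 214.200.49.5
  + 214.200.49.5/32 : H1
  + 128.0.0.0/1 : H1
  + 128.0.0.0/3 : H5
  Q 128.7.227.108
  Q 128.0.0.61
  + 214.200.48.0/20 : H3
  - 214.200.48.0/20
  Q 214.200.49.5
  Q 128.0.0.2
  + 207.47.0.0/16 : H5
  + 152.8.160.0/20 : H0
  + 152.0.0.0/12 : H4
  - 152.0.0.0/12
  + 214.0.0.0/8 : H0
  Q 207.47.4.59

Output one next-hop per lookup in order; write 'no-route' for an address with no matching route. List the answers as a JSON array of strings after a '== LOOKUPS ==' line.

Process each operation:
  add 214.200.49.5/32 -> H4 at depth 32
  add 207.40.0.0/13 -> H3 at depth 13
  del 207.40.0.0/13 (clear depth 13)
  Q 214.200.49.5: descend 11010110110010000011000100000101 ; hops seen [H4] ; pick H4
  add 214.200.49.5/32 -> H1 at depth 32
  add 128.0.0.0/1 -> H1 at depth 1
  add 128.0.0.0/3 -> H5 at depth 3
  Q 128.7.227.108: descend 100 ; hops seen [H1,H5] ; pick H5
  Q 128.0.0.61: descend 100 ; hops seen [H1,H5] ; pick H5
  add 214.200.48.0/20 -> H3 at depth 20
  del 214.200.48.0/20 (clear depth 20)
  Q 214.200.49.5: descend 11010110110010000011000100000101 ; hops seen [H1,H1] ; pick H1
  Q 128.0.0.2: descend 100 ; hops seen [H1,H5] ; pick H5
  add 207.47.0.0/16 -> H5 at depth 16
  add 152.8.160.0/20 -> H0 at depth 20
  add 152.0.0.0/12 -> H4 at depth 12
  del 152.0.0.0/12 (clear depth 12)
  add 214.0.0.0/8 -> H0 at depth 8
  Q 207.47.4.59: descend 1100111100101111 ; hops seen [H1,H5] ; pick H5

== LOOKUPS ==
["H4","H5","H5","H1","H5","H5"]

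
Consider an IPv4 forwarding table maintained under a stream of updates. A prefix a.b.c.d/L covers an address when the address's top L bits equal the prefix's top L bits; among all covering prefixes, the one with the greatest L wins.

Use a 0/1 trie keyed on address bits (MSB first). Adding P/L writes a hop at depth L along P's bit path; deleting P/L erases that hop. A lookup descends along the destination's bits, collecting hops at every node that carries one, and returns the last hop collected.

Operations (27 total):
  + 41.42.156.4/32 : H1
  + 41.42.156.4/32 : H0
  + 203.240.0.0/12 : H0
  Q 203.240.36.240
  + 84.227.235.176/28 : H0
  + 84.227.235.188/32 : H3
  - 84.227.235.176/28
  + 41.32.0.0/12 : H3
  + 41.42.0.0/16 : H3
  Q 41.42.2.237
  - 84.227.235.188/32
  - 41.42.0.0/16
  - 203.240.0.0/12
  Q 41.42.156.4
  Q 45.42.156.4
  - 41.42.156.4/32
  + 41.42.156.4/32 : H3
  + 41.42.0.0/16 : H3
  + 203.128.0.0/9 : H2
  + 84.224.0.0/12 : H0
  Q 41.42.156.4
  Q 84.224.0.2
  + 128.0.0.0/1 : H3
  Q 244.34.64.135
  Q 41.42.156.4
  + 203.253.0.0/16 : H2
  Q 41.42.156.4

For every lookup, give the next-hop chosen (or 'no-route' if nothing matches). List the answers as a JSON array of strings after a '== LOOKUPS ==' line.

Trace:
  add 41.42.156.4/32 -> H1 at depth 32
  add 41.42.156.4/32 -> H0 at depth 32
  add 203.240.0.0/12 -> H0 at depth 12
  Q 203.240.36.240: descend 110010111111 ; hops seen [H0] ; pick H0
  add 84.227.235.176/28 -> H0 at depth 28
  add 84.227.235.188/32 -> H3 at depth 32
  del 84.227.235.176/28 (clear depth 28)
  add 41.32.0.0/12 -> H3 at depth 12
  add 41.42.0.0/16 -> H3 at depth 16
  Q 41.42.2.237: descend 0010100100101010 ; hops seen [H3,H3] ; pick H3
  del 84.227.235.188/32 (clear depth 32)
  del 41.42.0.0/16 (clear depth 16)
  del 203.240.0.0/12 (clear depth 12)
  Q 41.42.156.4: descend 00101001001010101001110000000100 ; hops seen [H3,H0] ; pick H0
  Q 45.42.156.4: descend 00101 ; hops seen [∅] ; pick no-route
  del 41.42.156.4/32 (clear depth 32)
  add 41.42.156.4/32 -> H3 at depth 32
  add 41.42.0.0/16 -> H3 at depth 16
  add 203.128.0.0/9 -> H2 at depth 9
  add 84.224.0.0/12 -> H0 at depth 12
  Q 41.42.156.4: descend 00101001001010101001110000000100 ; hops seen [H3,H3,H3] ; pick H3
  Q 84.224.0.2: descend 01010100111000 ; hops seen [H0] ; pick H0
  add 128.0.0.0/1 -> H3 at depth 1
  Q 244.34.64.135: descend 11 ; hops seen [H3] ; pick H3
  Q 41.42.156.4: descend 00101001001010101001110000000100 ; hops seen [H3,H3,H3] ; pick H3
  add 203.253.0.0/16 -> H2 at depth 16
  Q 41.42.156.4: descend 00101001001010101001110000000100 ; hops seen [H3,H3,H3] ; pick H3

== LOOKUPS ==
["H0","H3","H0","no-route","H3","H0","H3","H3","H3"]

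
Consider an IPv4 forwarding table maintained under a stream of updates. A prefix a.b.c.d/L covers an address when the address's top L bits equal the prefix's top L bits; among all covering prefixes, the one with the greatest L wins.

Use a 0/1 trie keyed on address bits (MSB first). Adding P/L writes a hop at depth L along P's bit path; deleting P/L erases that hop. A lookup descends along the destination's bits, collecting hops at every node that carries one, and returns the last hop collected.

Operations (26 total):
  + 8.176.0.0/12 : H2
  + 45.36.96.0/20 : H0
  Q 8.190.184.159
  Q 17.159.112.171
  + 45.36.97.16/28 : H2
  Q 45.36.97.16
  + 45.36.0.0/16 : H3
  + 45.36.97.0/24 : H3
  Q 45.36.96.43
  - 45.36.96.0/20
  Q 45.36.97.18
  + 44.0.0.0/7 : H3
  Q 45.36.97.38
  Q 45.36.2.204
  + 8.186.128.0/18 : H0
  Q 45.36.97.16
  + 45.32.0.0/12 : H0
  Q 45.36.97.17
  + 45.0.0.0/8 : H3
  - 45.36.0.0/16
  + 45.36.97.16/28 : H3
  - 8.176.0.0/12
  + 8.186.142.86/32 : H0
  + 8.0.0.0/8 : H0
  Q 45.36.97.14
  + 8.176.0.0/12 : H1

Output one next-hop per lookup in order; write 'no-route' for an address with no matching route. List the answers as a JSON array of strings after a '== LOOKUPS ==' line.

Process each operation:
  add 8.176.0.0/12 -> H2 at depth 12
  add 45.36.96.0/20 -> H0 at depth 20
  Q 8.190.184.159: descend 000010001011 ; hops seen [H2] ; pick H2
  Q 17.159.112.171: descend 000 ; hops seen [∅] ; pick no-route
  add 45.36.97.16/28 -> H2 at depth 28
  Q 45.36.97.16: descend 0010110100100100011000010001 ; hops seen [H0,H2] ; pick H2
  add 45.36.0.0/16 -> H3 at depth 16
  add 45.36.97.0/24 -> H3 at depth 24
  Q 45.36.96.43: descend 00101101001001000110000 ; hops seen [H3,H0] ; pick H0
  - 45.36.96.0/20 clear@20
  Q 45.36.97.18: descend 0010110100100100011000010001 ; hops seen [H3,H3,H2] ; pick H2
  add 44.0.0.0/7 -> H3 at depth 7
  Q 45.36.97.38: descend 00101101001001000110000100 ; hops seen [H3,H3,H3] ; pick H3
  Q 45.36.2.204: descend 00101101001001000 ; hops seen [H3,H3] ; pick H3
  add 8.186.128.0/18 -> H0 at depth 18
  Q 45.36.97.16: descend 0010110100100100011000010001 ; hops seen [H3,H3,H3,H2] ; pick H2
  add 45.32.0.0/12 -> H0 at depth 12
  Q 45.36.97.17: descend 0010110100100100011000010001 ; hops seen [H3,H0,H3,H3,H2] ; pick H2
  add 45.0.0.0/8 -> H3 at depth 8
  - 45.36.0.0/16 clear@16
  add 45.36.97.16/28 -> H3 at depth 28
  - 8.176.0.0/12 clear@12
  add 8.186.142.86/32 -> H0 at depth 32
  add 8.0.0.0/8 -> H0 at depth 8
  Q 45.36.97.14: descend 001011010010010001100001000 ; hops seen [H3,H3,H0,H3] ; pick H3
  add 8.176.0.0/12 -> H1 at depth 12

== LOOKUPS ==
["H2","no-route","H2","H0","H2","H3","H3","H2","H2","H3"]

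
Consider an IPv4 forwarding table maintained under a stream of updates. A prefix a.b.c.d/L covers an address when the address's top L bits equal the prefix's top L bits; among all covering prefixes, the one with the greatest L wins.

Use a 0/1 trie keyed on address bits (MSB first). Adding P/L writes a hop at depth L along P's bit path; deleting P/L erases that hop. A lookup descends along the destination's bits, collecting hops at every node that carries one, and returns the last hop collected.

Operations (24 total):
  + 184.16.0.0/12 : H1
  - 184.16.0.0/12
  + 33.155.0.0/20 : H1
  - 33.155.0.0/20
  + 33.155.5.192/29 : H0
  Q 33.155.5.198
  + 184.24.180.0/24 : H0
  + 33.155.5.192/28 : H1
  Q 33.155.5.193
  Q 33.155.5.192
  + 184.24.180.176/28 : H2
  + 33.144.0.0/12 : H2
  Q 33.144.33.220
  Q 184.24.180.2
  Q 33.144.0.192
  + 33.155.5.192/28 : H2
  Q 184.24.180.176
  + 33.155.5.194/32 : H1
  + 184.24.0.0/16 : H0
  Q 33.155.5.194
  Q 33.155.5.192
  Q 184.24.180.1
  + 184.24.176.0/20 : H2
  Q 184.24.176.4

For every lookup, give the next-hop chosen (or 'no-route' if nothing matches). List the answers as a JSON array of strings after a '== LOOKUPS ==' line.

Process each operation:
  + 184.16.0.0/12 (H1) depth=12
  del 184.16.0.0/12 (clear depth 12)
  + 33.155.0.0/20 (H1) depth=20
  del 33.155.0.0/20 (clear depth 20)
  + 33.155.5.192/29 (H0) depth=29
  ? 33.155.5.198  path d0:-→d1:-→d2:-→d3:-→d4:-→d5:-→d6:-→d7:-→d8:-→d9:-→d10:-→d11:-→d12:-→d13:-→d14:-→d15:-→d16:-→d17:-→d18:-→d19:-→d20:-→d21:-→d22:-→d23:-→d24:-→d25:-→d26:-→d27:-→d28:-→d29:H0  best=H0
  + 184.24.180.0/24 (H0) depth=24
  + 33.155.5.192/28 (H1) depth=28
  ? 33.155.5.193  path d0:-→d1:-→d2:-→d3:-→d4:-→d5:-→d6:-→d7:-→d8:-→d9:-→d10:-→d11:-→d12:-→d13:-→d14:-→d15:-→d16:-→d17:-→d18:-→d19:-→d20:-→d21:-→d22:-→d23:-→d24:-→d25:-→d26:-→d27:-→d28:H1→d29:H0  best=H0
  ? 33.155.5.192  path d0:-→d1:-→d2:-→d3:-→d4:-→d5:-→d6:-→d7:-→d8:-→d9:-→d10:-→d11:-→d12:-→d13:-→d14:-→d15:-→d16:-→d17:-→d18:-→d19:-→d20:-→d21:-→d22:-→d23:-→d24:-→d25:-→d26:-→d27:-→d28:H1→d29:H0  best=H0
  + 184.24.180.176/28 (H2) depth=28
  + 33.144.0.0/12 (H2) depth=12
  ? 33.144.33.220  path d0:-→d1:-→d2:-→d3:-→d4:-→d5:-→d6:-→d7:-→d8:-→d9:-→d10:-→d11:-→d12:H2  best=H2
  ? 184.24.180.2  path d0:-→d1:-→d2:-→d3:-→d4:-→d5:-→d6:-→d7:-→d8:-→d9:-→d10:-→d11:-→d12:-→d13:-→d14:-→d15:-→d16:-→d17:-→d18:-→d19:-→d20:-→d21:-→d22:-→d23:-→d24:H0  best=H0
  ? 33.144.0.192  path d0:-→d1:-→d2:-→d3:-→d4:-→d5:-→d6:-→d7:-→d8:-→d9:-→d10:-→d11:-→d12:H2  best=H2
  + 33.155.5.192/28 (H2) depth=28
  ? 184.24.180.176  path d0:-→d1:-→d2:-→d3:-→d4:-→d5:-→d6:-→d7:-→d8:-→d9:-→d10:-→d11:-→d12:-→d13:-→d14:-→d15:-→d16:-→d17:-→d18:-→d19:-→d20:-→d21:-→d22:-→d23:-→d24:H0→d25:-→d26:-→d27:-→d28:H2  best=H2
  + 33.155.5.194/32 (H1) depth=32
  + 184.24.0.0/16 (H0) depth=16
  ? 33.155.5.194  path d0:-→d1:-→d2:-→d3:-→d4:-→d5:-→d6:-→d7:-→d8:-→d9:-→d10:-→d11:-→d12:H2→d13:-→d14:-→d15:-→d16:-→d17:-→d18:-→d19:-→d20:-→d21:-→d22:-→d23:-→d24:-→d25:-→d26:-→d27:-→d28:H2→d29:H0→d30:-→d31:-→d32:H1  best=H1
  ? 33.155.5.192  path d0:-→d1:-→d2:-→d3:-→d4:-→d5:-→d6:-→d7:-→d8:-→d9:-→d10:-→d11:-→d12:H2→d13:-→d14:-→d15:-→d16:-→d17:-→d18:-→d19:-→d20:-→d21:-→d22:-→d23:-→d24:-→d25:-→d26:-→d27:-→d28:H2→d29:H0→d30:-  best=H0
  ? 184.24.180.1  path d0:-→d1:-→d2:-→d3:-→d4:-→d5:-→d6:-→d7:-→d8:-→d9:-→d10:-→d11:-→d12:-→d13:-→d14:-→d15:-→d16:H0→d17:-→d18:-→d19:-→d20:-→d21:-→d22:-→d23:-→d24:H0  best=H0
  + 184.24.176.0/20 (H2) depth=20
  ? 184.24.176.4  path d0:-→d1:-→d2:-→d3:-→d4:-→d5:-→d6:-→d7:-→d8:-→d9:-→d10:-→d11:-→d12:-→d13:-→d14:-→d15:-→d16:H0→d17:-→d18:-→d19:-→d20:H2→d21:-  best=H2

== LOOKUPS ==
["H0","H0","H0","H2","H0","H2","H2","H1","H0","H0","H2"]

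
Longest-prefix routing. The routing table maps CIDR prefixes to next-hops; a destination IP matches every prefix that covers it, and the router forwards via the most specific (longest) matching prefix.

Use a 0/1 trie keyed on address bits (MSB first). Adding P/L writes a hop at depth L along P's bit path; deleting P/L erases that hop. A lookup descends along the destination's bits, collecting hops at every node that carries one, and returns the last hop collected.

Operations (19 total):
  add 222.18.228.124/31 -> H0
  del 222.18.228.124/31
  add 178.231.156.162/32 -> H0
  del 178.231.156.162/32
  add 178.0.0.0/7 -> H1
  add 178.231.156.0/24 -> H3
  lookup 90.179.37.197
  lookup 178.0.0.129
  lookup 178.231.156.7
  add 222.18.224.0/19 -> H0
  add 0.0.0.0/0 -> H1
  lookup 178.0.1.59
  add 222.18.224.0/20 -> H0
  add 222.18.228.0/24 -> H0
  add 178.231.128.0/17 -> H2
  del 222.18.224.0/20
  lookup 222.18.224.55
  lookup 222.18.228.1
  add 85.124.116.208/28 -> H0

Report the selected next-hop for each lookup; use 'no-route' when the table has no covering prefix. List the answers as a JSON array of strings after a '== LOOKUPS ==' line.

Process each operation:
  add 222.18.228.124/31 -> H0 at depth 31
  del 222.18.228.124/31 (clear depth 31)
  add 178.231.156.162/32 -> H0 at depth 32
  del 178.231.156.162/32 (clear depth 32)
  add 178.0.0.0/7 -> H1 at depth 7
  add 178.231.156.0/24 -> H3 at depth 24
  ? 90.179.37.197  path d0:-  best=no-route
  ? 178.0.0.129  path d0:-→d1:-→d2:-→d3:-→d4:-→d5:-→d6:-→d7:H1→d8:-  best=H1
  ? 178.231.156.7  path d0:-→d1:-→d2:-→d3:-→d4:-→d5:-→d6:-→d7:H1→d8:-→d9:-→d10:-→d11:-→d12:-→d13:-→d14:-→d15:-→d16:-→d17:-→d18:-→d19:-→d20:-→d21:-→d22:-→d23:-→d24:H3  best=H3
  add 222.18.224.0/19 -> H0 at depth 19
  add 0.0.0.0/0 -> H1 at depth 0
  ? 178.0.1.59  path d0:H1→d1:-→d2:-→d3:-→d4:-→d5:-→d6:-→d7:H1→d8:-  best=H1
  add 222.18.224.0/20 -> H0 at depth 20
  add 222.18.228.0/24 -> H0 at depth 24
  add 178.231.128.0/17 -> H2 at depth 17
  del 222.18.224.0/20 (clear depth 20)
  ? 222.18.224.55  path d0:H1→d1:-→d2:-→d3:-→d4:-→d5:-→d6:-→d7:-→d8:-→d9:-→d10:-→d11:-→d12:-→d13:-→d14:-→d15:-→d16:-→d17:-→d18:-→d19:H0→d20:-→d21:-  best=H0
  ? 222.18.228.1  path d0:H1→d1:-→d2:-→d3:-→d4:-→d5:-→d6:-→d7:-→d8:-→d9:-→d10:-→d11:-→d12:-→d13:-→d14:-→d15:-→d16:-→d17:-→d18:-→d19:H0→d20:-→d21:-→d22:-→d23:-→d24:H0→d25:-  best=H0
  add 85.124.116.208/28 -> H0 at depth 28

== LOOKUPS ==
["no-route","H1","H3","H1","H0","H0"]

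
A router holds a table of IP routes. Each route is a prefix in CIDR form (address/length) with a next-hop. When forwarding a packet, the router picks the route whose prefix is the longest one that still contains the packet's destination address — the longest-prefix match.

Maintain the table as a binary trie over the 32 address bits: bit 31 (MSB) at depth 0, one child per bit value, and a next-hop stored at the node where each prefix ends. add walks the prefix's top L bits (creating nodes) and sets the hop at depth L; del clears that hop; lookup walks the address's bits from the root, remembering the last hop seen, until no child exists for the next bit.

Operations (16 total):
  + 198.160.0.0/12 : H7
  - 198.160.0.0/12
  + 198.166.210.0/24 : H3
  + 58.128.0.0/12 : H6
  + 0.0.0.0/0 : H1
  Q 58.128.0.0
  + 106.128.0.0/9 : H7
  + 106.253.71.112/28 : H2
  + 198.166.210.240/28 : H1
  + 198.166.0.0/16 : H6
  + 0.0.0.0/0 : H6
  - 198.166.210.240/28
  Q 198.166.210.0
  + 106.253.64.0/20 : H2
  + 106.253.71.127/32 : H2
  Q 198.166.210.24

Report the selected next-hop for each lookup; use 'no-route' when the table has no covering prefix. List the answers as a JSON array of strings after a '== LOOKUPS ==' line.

Apply in order:
  add 198.160.0.0/12 -> H7 at depth 12
  - 198.160.0.0/12 clear@12
  add 198.166.210.0/24 -> H3 at depth 24
  add 58.128.0.0/12 -> H6 at depth 12
  add 0.0.0.0/0 -> H1 at depth 0
  Q 58.128.0.0: descend 001110101000 ; hops seen [H1,H6] ; pick H6
  add 106.128.0.0/9 -> H7 at depth 9
  add 106.253.71.112/28 -> H2 at depth 28
  add 198.166.210.240/28 -> H1 at depth 28
  add 198.166.0.0/16 -> H6 at depth 16
  add 0.0.0.0/0 -> H6 at depth 0
  - 198.166.210.240/28 clear@28
  Q 198.166.210.0: descend 110001101010011011010010 ; hops seen [H6,H6,H3] ; pick H3
  add 106.253.64.0/20 -> H2 at depth 20
  add 106.253.71.127/32 -> H2 at depth 32
  Q 198.166.210.24: descend 110001101010011011010010 ; hops seen [H6,H6,H3] ; pick H3

== LOOKUPS ==
["H6","H3","H3"]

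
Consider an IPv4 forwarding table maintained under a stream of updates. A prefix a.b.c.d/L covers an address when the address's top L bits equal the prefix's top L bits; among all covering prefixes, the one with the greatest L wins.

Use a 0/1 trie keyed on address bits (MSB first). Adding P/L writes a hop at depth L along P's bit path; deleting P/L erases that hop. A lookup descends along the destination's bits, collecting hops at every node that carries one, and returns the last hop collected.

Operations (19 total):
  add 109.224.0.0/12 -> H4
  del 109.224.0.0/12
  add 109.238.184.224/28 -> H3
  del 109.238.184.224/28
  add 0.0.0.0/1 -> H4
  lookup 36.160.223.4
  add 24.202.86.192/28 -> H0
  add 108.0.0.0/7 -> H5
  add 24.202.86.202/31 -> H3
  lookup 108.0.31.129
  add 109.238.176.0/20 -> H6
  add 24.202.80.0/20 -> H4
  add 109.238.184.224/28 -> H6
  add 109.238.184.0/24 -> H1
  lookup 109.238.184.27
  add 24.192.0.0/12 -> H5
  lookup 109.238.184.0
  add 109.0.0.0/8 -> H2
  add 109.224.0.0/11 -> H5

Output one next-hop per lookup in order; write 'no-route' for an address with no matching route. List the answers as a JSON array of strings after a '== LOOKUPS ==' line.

Trace:
  + 109.224.0.0/12 (H4) depth=12
  del 109.224.0.0/12 (clear depth 12)
  + 109.238.184.224/28 (H3) depth=28
  del 109.238.184.224/28 (clear depth 28)
  + 0.0.0.0/1 (H4) depth=1
  Q 36.160.223.4: descend 0 ; hops seen [H4] ; pick H4
  + 24.202.86.192/28 (H0) depth=28
  + 108.0.0.0/7 (H5) depth=7
  + 24.202.86.202/31 (H3) depth=31
  Q 108.0.31.129: descend 0110110 ; hops seen [H4,H5] ; pick H5
  + 109.238.176.0/20 (H6) depth=20
  + 24.202.80.0/20 (H4) depth=20
  + 109.238.184.224/28 (H6) depth=28
  + 109.238.184.0/24 (H1) depth=24
  Q 109.238.184.27: descend 011011011110111010111000 ; hops seen [H4,H5,H6,H1] ; pick H1
  + 24.192.0.0/12 (H5) depth=12
  Q 109.238.184.0: descend 011011011110111010111000 ; hops seen [H4,H5,H6,H1] ; pick H1
  + 109.0.0.0/8 (H2) depth=8
  + 109.224.0.0/11 (H5) depth=11

== LOOKUPS ==
["H4","H5","H1","H1"]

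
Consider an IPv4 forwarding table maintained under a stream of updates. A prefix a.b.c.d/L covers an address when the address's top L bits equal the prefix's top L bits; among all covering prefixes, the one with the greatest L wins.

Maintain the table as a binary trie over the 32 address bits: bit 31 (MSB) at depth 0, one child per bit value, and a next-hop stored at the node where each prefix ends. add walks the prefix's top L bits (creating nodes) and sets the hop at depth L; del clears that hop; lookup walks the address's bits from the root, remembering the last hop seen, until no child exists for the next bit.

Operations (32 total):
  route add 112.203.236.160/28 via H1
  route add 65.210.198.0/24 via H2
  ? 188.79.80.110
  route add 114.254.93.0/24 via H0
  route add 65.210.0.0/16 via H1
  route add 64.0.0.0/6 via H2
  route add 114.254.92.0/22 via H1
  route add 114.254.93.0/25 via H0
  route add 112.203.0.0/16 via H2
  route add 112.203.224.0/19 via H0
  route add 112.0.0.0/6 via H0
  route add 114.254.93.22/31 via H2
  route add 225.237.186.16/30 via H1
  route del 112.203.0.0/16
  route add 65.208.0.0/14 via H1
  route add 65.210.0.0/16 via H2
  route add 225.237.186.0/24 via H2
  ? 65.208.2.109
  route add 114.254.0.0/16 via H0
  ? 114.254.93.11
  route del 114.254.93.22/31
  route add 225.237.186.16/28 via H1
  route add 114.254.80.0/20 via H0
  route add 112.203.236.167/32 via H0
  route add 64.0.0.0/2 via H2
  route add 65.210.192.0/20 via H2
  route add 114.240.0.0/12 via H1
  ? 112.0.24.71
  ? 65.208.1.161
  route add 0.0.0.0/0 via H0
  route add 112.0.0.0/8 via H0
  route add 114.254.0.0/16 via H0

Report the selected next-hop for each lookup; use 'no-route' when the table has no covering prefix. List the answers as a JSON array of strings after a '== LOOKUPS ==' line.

Trace:
  + 112.203.236.160/28 (H1) depth=28
  + 65.210.198.0/24 (H2) depth=24
  ? 188.79.80.110  path d0:-  best=no-route
  + 114.254.93.0/24 (H0) depth=24
  + 65.210.0.0/16 (H1) depth=16
  + 64.0.0.0/6 (H2) depth=6
  + 114.254.92.0/22 (H1) depth=22
  + 114.254.93.0/25 (H0) depth=25
  + 112.203.0.0/16 (H2) depth=16
  + 112.203.224.0/19 (H0) depth=19
  + 112.0.0.0/6 (H0) depth=6
  + 114.254.93.22/31 (H2) depth=31
  + 225.237.186.16/30 (H1) depth=30
  - 112.203.0.0/16 clear@16
  + 65.208.0.0/14 (H1) depth=14
  + 65.210.0.0/16 (H2) depth=16
  + 225.237.186.0/24 (H2) depth=24
  ? 65.208.2.109  path d0:-→d1:-→d2:-→d3:-→d4:-→d5:-→d6:H2→d7:-→d8:-→d9:-→d10:-→d11:-→d12:-→d13:-→d14:H1  best=H1
  + 114.254.0.0/16 (H0) depth=16
  ? 114.254.93.11  path d0:-→d1:-→d2:-→d3:-→d4:-→d5:-→d6:H0→d7:-→d8:-→d9:-→d10:-→d11:-→d12:-→d13:-→d14:-→d15:-→d16:H0→d17:-→d18:-→d19:-→d20:-→d21:-→d22:H1→d23:-→d24:H0→d25:H0→d26:-→d27:-  best=H0
  - 114.254.93.22/31 clear@31
  + 225.237.186.16/28 (H1) depth=28
  + 114.254.80.0/20 (H0) depth=20
  + 112.203.236.167/32 (H0) depth=32
  + 64.0.0.0/2 (H2) depth=2
  + 65.210.192.0/20 (H2) depth=20
  + 114.240.0.0/12 (H1) depth=12
  ? 112.0.24.71  path d0:-→d1:-→d2:H2→d3:-→d4:-→d5:-→d6:H0→d7:-→d8:-  best=H0
  ? 65.208.1.161  path d0:-→d1:-→d2:H2→d3:-→d4:-→d5:-→d6:H2→d7:-→d8:-→d9:-→d10:-→d11:-→d12:-→d13:-→d14:H1  best=H1
  + 0.0.0.0/0 (H0) depth=0
  + 112.0.0.0/8 (H0) depth=8
  + 114.254.0.0/16 (H0) depth=16

== LOOKUPS ==
["no-route","H1","H0","H0","H1"]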